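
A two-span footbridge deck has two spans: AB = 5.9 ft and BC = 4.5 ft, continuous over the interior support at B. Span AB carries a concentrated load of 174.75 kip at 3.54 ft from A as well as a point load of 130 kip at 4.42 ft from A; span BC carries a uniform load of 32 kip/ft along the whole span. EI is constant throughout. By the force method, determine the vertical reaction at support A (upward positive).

Release continuity at B by inserting a hinge; the redundant is the internal moment M_B. The primary structure is two simply-supported spans AB and BC.
Rotations at B on the released spans (each span's end-slope, ×1/EI):
  span AB: point load 174.75 at a = 3.54: Pab(L + a)/(6LEI) = 389.3/EI
  span AB: point load 130 at a = 4.42: Pab(L + a)/(6LEI) = 247.9/EI
  span BC: UDL 32: wL³/(24EI) = 121.5/EI
  relative rotation θ_0 = (637.2 + 121.5)/EI = 758.7/EI
A unit hogging moment at B produces rotation L₁/(3EI) + L₂/(3EI) = 3.467/EI.
Slope continuity at B: θ_0 = M_B·3.467/EI, so M_B = 758.7/3.467 = 218.9 kip·ft (hogging).
Span AB, ΣM about A with M_B applied at B: R_B^{AB}·5.9 = 1193 + 218.9, so R_B^{AB} = 239.3 kip and R_A = 304.8 − 239.3 = 65.41 kip.

R_A = 65.41 kip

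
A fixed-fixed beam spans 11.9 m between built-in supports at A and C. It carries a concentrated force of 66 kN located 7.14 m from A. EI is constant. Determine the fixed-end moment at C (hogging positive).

Release both end moments; the primary structure is a simply-supported span AC with redundants M_A and M_C.
On the primary (simply-supported) span, the end slopes from the loading are:
  at A: point load 66 at a = 7.14: Pab(L + b)/(6LEI) = 523.4/EI
  at C: point load 66 at a = 7.14: Pab(L + a)/(6LEI) = 598.2/EI
  θ_A0 = 523.4/EI,  θ_C0 = 598.2/EI
Flexibility coefficients: a unit moment at one end gives L/(3EI) there and L/(6EI) at the far end, so f₁₁ = f₂₂ = 3.967/EI and f₁₂ = f₂₁ = 1.983/EI.
Compatibility — zero rotation at each built-in end:
  3.967 M_A + 1.983 M_C = 523.4
  1.983 M_A + 3.967 M_C = 598.2
Solving the pair gives M_A = 75.4 kN·m and M_C = 113.1 kN·m (hogging).

M_C = 113.1 kN·m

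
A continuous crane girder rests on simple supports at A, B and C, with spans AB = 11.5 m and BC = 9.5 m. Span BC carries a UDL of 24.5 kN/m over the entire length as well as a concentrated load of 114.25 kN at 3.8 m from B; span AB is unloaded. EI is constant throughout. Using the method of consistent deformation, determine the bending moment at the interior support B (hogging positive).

M_B = 219.3 kN·m

Release continuity at B by inserting a hinge; the redundant is the internal moment M_B. The primary structure is two simply-supported spans AB and BC.
Discontinuity in slope at B on the released structure — sum the simple-span end rotations:
  span BC: UDL 24.5: wL³/(24EI) = 875.2/EI
  span BC: point load 114.25 at a = 3.8: Pab(L + b)/(6LEI) = 659.9/EI
  relative rotation θ_0 = (0 + 1535)/EI = 1535/EI
A unit hogging moment at B produces rotation L₁/(3EI) + L₂/(3EI) = 7/EI.
Slope continuity at B: θ_0 = M_B·7/EI, so M_B = 1535/7 = 219.3 kN·m (hogging).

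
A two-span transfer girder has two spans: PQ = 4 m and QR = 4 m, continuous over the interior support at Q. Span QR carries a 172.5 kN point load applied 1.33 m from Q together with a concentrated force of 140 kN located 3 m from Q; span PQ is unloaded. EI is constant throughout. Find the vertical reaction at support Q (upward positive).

Take M_Q as the redundant. Released structure: two simple spans PQ and QR with a hinge at Q.
Rotations at Q on the released spans (each span's end-slope, ×1/EI):
  span QR: point load 172.5 at a = 1.33: Pab(L + b)/(6LEI) = 170.2/EI
  span QR: point load 140 at a = 3: Pab(L + b)/(6LEI) = 87.5/EI
  relative rotation θ_0 = (0 + 257.7)/EI = 257.7/EI
A unit hogging moment at Q produces rotation L₁/(3EI) + L₂/(3EI) = 2.667/EI.
Compatibility: M_Q·(L₁+L₂)/(3EI) = θ_0, giving M_Q = 96.65 kN·m (hogging).
Span PQ, ΣM about P with M_Q applied at Q: R_Q^{PQ}·4 = 0 + 96.65, so R_Q^{PQ} = 24.16 kN and R_P = 0 − 24.16 = -24.16 kN.
Span QR, ΣM about R: R_Q^{QR}·4 = 600.6 + 96.65, so R_Q^{QR} = 174.3 kN and R_R = 312.5 − 174.3 = 138.2 kN.
R_Q = 24.16 + 174.3 = 198.5 kN.

R_Q = 198.5 kN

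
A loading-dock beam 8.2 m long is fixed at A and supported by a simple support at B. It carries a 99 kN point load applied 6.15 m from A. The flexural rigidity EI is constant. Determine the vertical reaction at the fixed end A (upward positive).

Remove the prop at B; the released (primary) structure is a cantilever built in at A.
Free-end deflection of the primary structure under the applied loading (downward +):
  point load 99 at a = 6.15: Pa²(3L − a)/(6EI) = 11514/EI
Tip deflection under a unit load at B: L³/(3EI) = 183.8/EI.
The prop prevents deflection at B: R_B = δ_0/δ_{BB} = 11514/183.8 = 62.65 kN.
Vertical equilibrium: R_A = ΣP − R_B = 99 − 62.65 = 36.35 kN.

R_A = 36.35 kN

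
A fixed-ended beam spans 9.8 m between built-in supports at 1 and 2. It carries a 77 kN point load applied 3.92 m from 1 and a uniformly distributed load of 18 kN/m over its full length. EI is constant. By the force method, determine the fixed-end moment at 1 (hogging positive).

Take the two fixed-end moments M_1, M_2 as redundants; the released structure is the simple span 12.
End rotations of the released simple span under the applied load (×1/EI):
  at 1: point load 77 at a = 3.92: Pab(L + b)/(6LEI) = 473.3/EI
  at 2: point load 77 at a = 3.92: Pab(L + a)/(6LEI) = 414.1/EI
  at 1: UDL 18: wL³/(24EI) = 705.9/EI
  at 2: UDL 18: wL³/(24EI) = 705.9/EI
  θ_10 = 1179/EI,  θ_20 = 1120/EI
Flexibility coefficients: a unit moment at one end gives L/(3EI) there and L/(6EI) at the far end, so f₁₁ = f₂₂ = 3.267/EI and f₁₂ = f₂₁ = 1.633/EI.
Compatibility — zero rotation at each built-in end:
  3.267 M_1 + 1.633 M_2 = 1179
  1.633 M_1 + 3.267 M_2 = 1120
Solving the pair gives M_1 = 252.7 kN·m and M_2 = 216.5 kN·m (hogging).

M_1 = 252.7 kN·m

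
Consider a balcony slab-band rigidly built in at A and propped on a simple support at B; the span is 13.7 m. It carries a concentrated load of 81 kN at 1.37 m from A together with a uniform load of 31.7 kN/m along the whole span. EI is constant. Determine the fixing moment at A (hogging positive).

M_A = 838.6 kN·m

Remove the prop at B; the released (primary) structure is a cantilever built in at A.
Free-end deflection of the primary structure under the applied loading (downward +):
  point load 81 at a = 1.37: Pa²(3L − a)/(6EI) = 1007/EI
  UDL 31.7: wL⁴/(8EI) = 139589/EI
  δ_0 = 140596/EI
Tip deflection under a unit load at B: L³/(3EI) = 857.1/EI.
The prop prevents deflection at B: R_B = δ_0/δ_{BB} = 140596/857.1 = 164 kN.
Moment equilibrium about A: M_A = Σ(load moments about A) − R_B·L = 3086 − 164×13.7 = 838.6 kN·m.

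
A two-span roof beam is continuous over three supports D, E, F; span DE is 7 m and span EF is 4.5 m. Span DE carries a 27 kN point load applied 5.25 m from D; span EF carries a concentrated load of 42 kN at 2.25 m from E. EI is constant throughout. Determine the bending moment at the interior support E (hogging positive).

M_E = 32.74 kN·m

Release continuity at E by inserting a hinge; the redundant is the internal moment M_E. The primary structure is two simply-supported spans DE and EF.
End slopes at the hinge E, treating each span as simply supported:
  span DE: point load 27 at a = 5.25: Pab(L + a)/(6LEI) = 72.35/EI
  span EF: point load 42 at a = 2.25: Pab(L + b)/(6LEI) = 53.16/EI
  relative rotation θ_0 = (72.35 + 53.16)/EI = 125.5/EI
A unit hogging moment at E produces rotation L₁/(3EI) + L₂/(3EI) = 3.833/EI.
Compatibility: M_E·(L₁+L₂)/(3EI) = θ_0, giving M_E = 32.74 kN·m (hogging).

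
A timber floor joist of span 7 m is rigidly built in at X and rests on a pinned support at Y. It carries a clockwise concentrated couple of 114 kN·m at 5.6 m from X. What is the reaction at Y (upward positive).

R_Y = 23.45 kN

Release the roller at Y. Primary structure: cantilever fixed at X.
Deflection at Y on the released cantilever, summing each load's contribution:
  clockwise couple 114 at a = 5.6: M₀a(2L − a)/(2EI) = 2681/EI
Tip deflection under a unit load at Y: L³/(3EI) = 114.3/EI.
Compatibility at Y: δ_0 − R_Y·δ_{YY} = 0, so R_Y = 2681/114.3 = 23.45 kN.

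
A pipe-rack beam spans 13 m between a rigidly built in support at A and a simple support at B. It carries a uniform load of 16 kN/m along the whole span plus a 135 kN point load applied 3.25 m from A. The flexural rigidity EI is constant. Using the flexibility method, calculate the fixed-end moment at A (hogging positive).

Take the reaction at B as the redundant and release it; the primary structure is a cantilever fixed at A.
Free-end deflection of the primary structure under the applied loading (downward +):
  UDL 16: wL⁴/(8EI) = 57122/EI
  point load 135 at a = 3.25: Pa²(3L − a)/(6EI) = 8496/EI
  δ_0 = 65618/EI
Flexibility coefficient — unit upward force at B: δ_{BB} = L³/(3EI) = 732.3/EI.
Compatibility at B: δ_0 − R_B·δ_{BB} = 0, so R_B = 65618/732.3 = 89.6 kN.
Moment equilibrium about A: M_A = Σ(load moments about A) − R_B·L = 1791 − 89.6×13 = 625.9 kN·m.

M_A = 625.9 kN·m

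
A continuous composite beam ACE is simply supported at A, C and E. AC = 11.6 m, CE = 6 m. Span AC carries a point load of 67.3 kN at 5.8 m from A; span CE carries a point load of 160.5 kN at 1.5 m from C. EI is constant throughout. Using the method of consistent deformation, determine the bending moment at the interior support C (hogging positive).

M_C = 150.3 kN·m

Insert a hinge at C; M_C is the redundant, and each span becomes simply supported.
Rotations at C on the released spans (each span's end-slope, ×1/EI):
  span AC: point load 67.3 at a = 5.8: Pab(L + a)/(6LEI) = 566/EI
  span CE: point load 160.5 at a = 1.5: Pab(L + b)/(6LEI) = 316/EI
  relative rotation θ_0 = (566 + 316)/EI = 882/EI
A unit hogging moment at C produces rotation L₁/(3EI) + L₂/(3EI) = 5.867/EI.
Compatibility: M_C·(L₁+L₂)/(3EI) = θ_0, giving M_C = 150.3 kN·m (hogging).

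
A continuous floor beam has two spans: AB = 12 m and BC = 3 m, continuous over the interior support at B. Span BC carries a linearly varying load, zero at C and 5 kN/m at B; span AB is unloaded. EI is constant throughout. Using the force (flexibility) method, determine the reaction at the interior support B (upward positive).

Insert a hinge at B; M_B is the redundant, and each span becomes simply supported.
End slopes at the hinge B, treating each span as simply supported:
  span BC: triangular load, peak 5: w₀L³/(45EI) = 3/EI
  relative rotation θ_0 = (0 + 3)/EI = 3/EI
A unit hogging moment at B produces rotation L₁/(3EI) + L₂/(3EI) = 5/EI.
Compatibility: M_B·(L₁+L₂)/(3EI) = θ_0, giving M_B = 0.6 kN·m (hogging).
Span AB, ΣM about A with M_B applied at B: R_B^{AB}·12 = 0 + 0.6, so R_B^{AB} = 0.05 kN and R_A = 0 − 0.05 = -0.05 kN.
Span BC, ΣM about C: R_B^{BC}·3 = 15 + 0.6, so R_B^{BC} = 5.2 kN and R_C = 7.5 − 5.2 = 2.3 kN.
R_B = 0.05 + 5.2 = 5.25 kN.

R_B = 5.25 kN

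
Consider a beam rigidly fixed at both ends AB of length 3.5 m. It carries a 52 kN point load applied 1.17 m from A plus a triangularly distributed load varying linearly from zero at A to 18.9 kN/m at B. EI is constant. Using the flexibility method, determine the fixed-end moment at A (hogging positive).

M_A = 34.68 kN·m

Release both end moments; the primary structure is a simply-supported span AB with redundants M_A and M_B.
End rotations of the released simple span under the applied load (×1/EI):
  at A: point load 52 at a = 1.17: Pab(L + b)/(6LEI) = 39.35/EI
  at B: point load 52 at a = 1.17: Pab(L + a)/(6LEI) = 31.52/EI
  at A: triangular load, peak 18.9: 7w₀L³/(360EI) = 15.76/EI
  at B: triangular load, peak 18.9: w₀L³/(45EI) = 18.01/EI
  θ_A0 = 55.11/EI,  θ_B0 = 49.53/EI
Flexibility coefficients: a unit moment at one end gives L/(3EI) there and L/(6EI) at the far end, so f₁₁ = f₂₂ = 1.167/EI and f₁₂ = f₂₁ = 0.5833/EI.
Compatibility — zero rotation at each built-in end:
  1.167 M_A + 0.5833 M_B = 55.11
  0.5833 M_A + 1.167 M_B = 49.53
Solving the pair gives M_A = 34.68 kN·m and M_B = 25.12 kN·m (hogging).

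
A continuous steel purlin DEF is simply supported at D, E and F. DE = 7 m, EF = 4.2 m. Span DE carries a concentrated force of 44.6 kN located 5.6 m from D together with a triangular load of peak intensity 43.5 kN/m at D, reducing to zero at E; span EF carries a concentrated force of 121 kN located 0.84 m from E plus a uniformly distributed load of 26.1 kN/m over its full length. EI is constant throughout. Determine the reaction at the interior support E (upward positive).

R_E = 297 kN

Insert a hinge at E; M_E is the redundant, and each span becomes simply supported.
Rotations at E on the released spans (each span's end-slope, ×1/EI):
  span DE: point load 44.6 at a = 5.6: Pab(L + a)/(6LEI) = 104.9/EI
  span DE: triangular load, peak 43.5: 7w₀L³/(360EI) = 290.1/EI
  span EF: point load 121 at a = 0.84: Pab(L + b)/(6LEI) = 102.5/EI
  span EF: UDL 26.1: wL³/(24EI) = 80.57/EI
  relative rotation θ_0 = (395 + 183)/EI = 578/EI
A unit hogging moment at E produces rotation L₁/(3EI) + L₂/(3EI) = 3.733/EI.
Compatibility: M_E·(L₁+L₂)/(3EI) = θ_0, giving M_E = 154.8 kN·m (hogging).
Span DE, ΣM about D with M_E applied at E: R_E^{DE}·7 = 605 + 154.8, so R_E^{DE} = 108.5 kN and R_D = 196.8 − 108.5 = 88.3 kN.
Span EF, ΣM about F: R_E^{EF}·4.2 = 636.8 + 154.8, so R_E^{EF} = 188.5 kN and R_F = 230.6 − 188.5 = 42.14 kN.
R_E = 108.5 + 188.5 = 297 kN.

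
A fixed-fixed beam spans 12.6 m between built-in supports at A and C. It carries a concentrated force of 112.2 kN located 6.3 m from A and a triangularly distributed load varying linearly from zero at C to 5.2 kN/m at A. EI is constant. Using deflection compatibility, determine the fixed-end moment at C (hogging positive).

Release both end moments; the primary structure is a simply-supported span AC with redundants M_A and M_C.
On the primary (simply-supported) span, the end slopes from the loading are:
  at A: point load 112.2 at a = 6.3: Pab(L + b)/(6LEI) = 1113/EI
  at C: point load 112.2 at a = 6.3: Pab(L + a)/(6LEI) = 1113/EI
  at A: triangular load, peak 5.2: w₀L³/(45EI) = 231.2/EI
  at C: triangular load, peak 5.2: 7w₀L³/(360EI) = 202.3/EI
  θ_A0 = 1344/EI,  θ_C0 = 1316/EI
Flexibility coefficients: a unit moment at one end gives L/(3EI) there and L/(6EI) at the far end, so f₁₁ = f₂₂ = 4.2/EI and f₁₂ = f₂₁ = 2.1/EI.
Compatibility — zero rotation at each built-in end:
  4.2 M_A + 2.1 M_C = 1344
  2.1 M_A + 4.2 M_C = 1316
Solving the pair gives M_A = 218 kN·m and M_C = 204.2 kN·m (hogging).

M_C = 204.2 kN·m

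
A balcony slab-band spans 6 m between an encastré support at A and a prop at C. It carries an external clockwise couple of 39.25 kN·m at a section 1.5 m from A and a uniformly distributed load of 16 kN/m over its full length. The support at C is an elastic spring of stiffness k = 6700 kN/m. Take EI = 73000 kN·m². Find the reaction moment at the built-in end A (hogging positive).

Release the roller at C. Primary structure: cantilever fixed at A.
Downward deflection at the released point C due to the loads:
  clockwise couple 39.25 at a = 1.5: M₀a(2L − a)/(2EI) = 309.1/EI
  UDL 16: wL⁴/(8EI) = 2592/EI
  δ_0 = 2901/EI
Flexibility coefficient — unit upward force at C: δ_{CC} = L³/(3EI) = 72/EI.
With EI = 73000 kN·m²: δ_0 = 0.039741 m and δ_{CC} = 0.000986 m/kN.
Compatibility — the spring shortens by R_C/k under the reaction it provides: δ_0 − R_C·δ_{CC} = R_C/k. With 1/k = 0.000149 m/kN, R_C = δ_0 / (δ_{CC} + 1/k) = 0.039741 / (0.000986 + 0.000149) = 35 kN.
Moment equilibrium about A: M_A = Σ(load moments about A) − R_C·L = 327.2 − 35×6 = 117.3 kN·m.

M_A = 117.3 kN·m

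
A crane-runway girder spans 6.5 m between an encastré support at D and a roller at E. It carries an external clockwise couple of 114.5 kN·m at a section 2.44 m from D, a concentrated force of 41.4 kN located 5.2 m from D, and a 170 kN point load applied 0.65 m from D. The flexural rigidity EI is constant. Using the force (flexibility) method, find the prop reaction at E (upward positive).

R_E = 47.72 kN

Release the roller at E. Primary structure: cantilever fixed at D.
Primary-structure tip deflection at E by superposition:
  clockwise couple 114.5 at a = 2.44: M₀a(2L − a)/(2EI) = 1475/EI
  point load 41.4 at a = 5.2: Pa²(3L − a)/(6EI) = 2668/EI
  point load 170 at a = 0.65: Pa²(3L − a)/(6EI) = 225.7/EI
  δ_0 = 4369/EI
Tip deflection under a unit load at E: L³/(3EI) = 91.54/EI.
Compatibility at E: δ_0 − R_E·δ_{EE} = 0, so R_E = 4369/91.54 = 47.72 kN.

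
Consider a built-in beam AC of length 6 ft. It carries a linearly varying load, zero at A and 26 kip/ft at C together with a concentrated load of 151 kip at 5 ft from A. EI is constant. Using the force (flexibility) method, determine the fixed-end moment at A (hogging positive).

Take the two fixed-end moments M_A, M_C as redundants; the released structure is the simple span AC.
On the primary (simply-supported) span, the end slopes from the loading are:
  at A: triangular load, peak 26: 7w₀L³/(360EI) = 109.2/EI
  at C: triangular load, peak 26: w₀L³/(45EI) = 124.8/EI
  at A: point load 151 at a = 5: Pab(L + b)/(6LEI) = 146.8/EI
  at C: point load 151 at a = 5: Pab(L + a)/(6LEI) = 230.7/EI
  θ_A0 = 256/EI,  θ_C0 = 355.5/EI
Flexibility coefficients: a unit moment at one end gives L/(3EI) there and L/(6EI) at the far end, so f₁₁ = f₂₂ = 2/EI and f₁₂ = f₂₁ = 1/EI.
Compatibility — zero rotation at each built-in end:
  2 M_A + 1 M_C = 256
  1 M_A + 2 M_C = 355.5
Solving the pair gives M_A = 52.17 kip·ft and M_C = 151.7 kip·ft (hogging).

M_A = 52.17 kip·ft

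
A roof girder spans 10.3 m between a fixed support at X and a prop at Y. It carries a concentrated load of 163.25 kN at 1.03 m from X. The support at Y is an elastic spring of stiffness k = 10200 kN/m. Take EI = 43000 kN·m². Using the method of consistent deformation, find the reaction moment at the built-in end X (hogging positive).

M_X = 144 kN·m

Choose R_Y as the redundant. The primary structure is the cantilever fixed at X.
Free-end deflection of the primary structure under the applied loading (downward +):
  point load 163.25 at a = 1.03: Pa²(3L − a)/(6EI) = 862.2/EI
Tip deflection under a unit load at Y: L³/(3EI) = 364.2/EI.
With EI = 43000 kN·m²: δ_0 = 0.020051 m and δ_{YY} = 0.008471 m/kN.
Compatibility — the spring shortens by R_Y/k under the reaction it provides: δ_0 − R_Y·δ_{YY} = R_Y/k. With 1/k = 0.000098 m/kN, R_Y = δ_0 / (δ_{YY} + 1/k) = 0.020051 / (0.008471 + 0.000098) = 2.34 kN.
Moment equilibrium about X: M_X = Σ(load moments about X) − R_Y·L = 168.1 − 2.34×10.3 = 144 kN·m.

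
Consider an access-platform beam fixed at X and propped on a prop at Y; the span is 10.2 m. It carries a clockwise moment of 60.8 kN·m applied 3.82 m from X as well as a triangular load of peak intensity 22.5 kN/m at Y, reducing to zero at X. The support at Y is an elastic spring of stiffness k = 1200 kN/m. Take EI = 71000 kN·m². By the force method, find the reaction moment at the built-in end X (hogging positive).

Take the reaction at Y as the redundant and release it; the primary structure is a cantilever fixed at X.
Downward deflection at the released point Y due to the loads:
  clockwise couple 60.8 at a = 3.82: M₀a(2L − a)/(2EI) = 1925/EI
  triangular load, peak 22.5 at the free end: 11w₀L⁴/(120EI) = 22325/EI
  δ_0 = 24251/EI
Tip deflection under a unit load at Y: L³/(3EI) = 353.7/EI.
With EI = 71000 kN·m²: δ_0 = 0.34156 m and δ_{YY} = 0.004982 m/kN.
Compatibility — the spring shortens by R_Y/k under the reaction it provides: δ_0 − R_Y·δ_{YY} = R_Y/k. With 1/k = 0.000833 m/kN, R_Y = δ_0 / (δ_{YY} + 1/k) = 0.34156 / (0.004982 + 0.000833) = 58.73 kN.
Moment equilibrium about X: M_X = Σ(load moments about X) − R_Y·L = 841.1 − 58.73×10.2 = 242 kN·m.

M_X = 242 kN·m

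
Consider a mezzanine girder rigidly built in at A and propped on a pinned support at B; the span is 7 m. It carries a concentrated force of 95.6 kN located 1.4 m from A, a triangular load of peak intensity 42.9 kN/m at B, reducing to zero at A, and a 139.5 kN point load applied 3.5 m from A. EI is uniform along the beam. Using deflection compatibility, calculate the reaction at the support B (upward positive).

R_B = 131.5 kN

Remove the prop at B; the released (primary) structure is a cantilever built in at A.
Deflection at B on the released cantilever, summing each load's contribution:
  point load 95.6 at a = 1.4: Pa²(3L − a)/(6EI) = 612.1/EI
  triangular load, peak 42.9 at the free end: 11w₀L⁴/(120EI) = 9442/EI
  point load 139.5 at a = 3.5: Pa²(3L − a)/(6EI) = 4984/EI
  δ_0 = 15038/EI
Flexibility coefficient — unit upward force at B: δ_{BB} = L³/(3EI) = 114.3/EI.
The prop prevents deflection at B: R_B = δ_0/δ_{BB} = 15038/114.3 = 131.5 kN.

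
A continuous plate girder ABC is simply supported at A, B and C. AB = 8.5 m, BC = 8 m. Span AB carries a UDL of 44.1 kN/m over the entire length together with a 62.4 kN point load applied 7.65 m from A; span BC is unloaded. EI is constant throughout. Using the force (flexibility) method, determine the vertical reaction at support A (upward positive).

Insert a hinge at B; M_B is the redundant, and each span becomes simply supported.
Discontinuity in slope at B on the released structure — sum the simple-span end rotations:
  span AB: UDL 44.1: wL³/(24EI) = 1128/EI
  span AB: point load 62.4 at a = 7.65: Pab(L + a)/(6LEI) = 128.5/EI
  relative rotation θ_0 = (1257 + 0)/EI = 1257/EI
A unit hogging moment at B produces rotation L₁/(3EI) + L₂/(3EI) = 5.5/EI.
Compatibility: M_B·(L₁+L₂)/(3EI) = θ_0, giving M_B = 228.5 kN·m (hogging).
Span AB, ΣM about A with M_B applied at B: R_B^{AB}·8.5 = 2070 + 228.5, so R_B^{AB} = 270.5 kN and R_A = 437.2 − 270.5 = 166.8 kN.

R_A = 166.8 kN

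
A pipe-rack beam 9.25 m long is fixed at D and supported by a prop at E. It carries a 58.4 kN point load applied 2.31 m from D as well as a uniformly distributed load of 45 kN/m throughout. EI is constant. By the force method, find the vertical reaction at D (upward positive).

Remove the prop at E; the released (primary) structure is a cantilever built in at D.
Primary-structure tip deflection at E by superposition:
  point load 58.4 at a = 2.31: Pa²(3L − a)/(6EI) = 1321/EI
  UDL 45: wL⁴/(8EI) = 41180/EI
  δ_0 = 42502/EI
Flexibility coefficient — unit upward force at E: δ_{EE} = L³/(3EI) = 263.8/EI.
The prop prevents deflection at E: R_E = δ_0/δ_{EE} = 42502/263.8 = 161.1 kN.
Vertical equilibrium: R_D = ΣP − R_E = 474.6 − 161.1 = 313.5 kN.

R_D = 313.5 kN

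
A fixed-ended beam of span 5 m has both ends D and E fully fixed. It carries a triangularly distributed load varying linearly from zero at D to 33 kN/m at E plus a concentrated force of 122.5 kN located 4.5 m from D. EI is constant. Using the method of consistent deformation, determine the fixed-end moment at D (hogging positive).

M_D = 33.01 kN·m

Release both end moments; the primary structure is a simply-supported span DE with redundants M_D and M_E.
Simple-span end rotations at D and E under the given loads:
  at D: triangular load, peak 33: 7w₀L³/(360EI) = 80.21/EI
  at E: triangular load, peak 33: w₀L³/(45EI) = 91.67/EI
  at D: point load 122.5 at a = 4.5: Pab(L + b)/(6LEI) = 50.53/EI
  at E: point load 122.5 at a = 4.5: Pab(L + a)/(6LEI) = 87.28/EI
  θ_D0 = 130.7/EI,  θ_E0 = 178.9/EI
Flexibility coefficients: a unit moment at one end gives L/(3EI) there and L/(6EI) at the far end, so f₁₁ = f₂₂ = 1.667/EI and f₁₂ = f₂₁ = 0.8333/EI.
Compatibility — zero rotation at each built-in end:
  1.667 M_D + 0.8333 M_E = 130.7
  0.8333 M_D + 1.667 M_E = 178.9
Solving the pair gives M_D = 33.01 kN·m and M_E = 90.86 kN·m (hogging).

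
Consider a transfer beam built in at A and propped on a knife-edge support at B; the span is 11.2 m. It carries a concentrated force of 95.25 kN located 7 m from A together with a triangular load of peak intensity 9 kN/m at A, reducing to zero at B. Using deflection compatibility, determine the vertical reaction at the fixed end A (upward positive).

R_A = 91.39 kN

Remove the prop at B; the released (primary) structure is a cantilever built in at A.
Deflection at B on the released cantilever, summing each load's contribution:
  point load 95.25 at a = 7: Pa²(3L − a)/(6EI) = 20691/EI
  triangular load, peak 9 at the fixed end: w₀L⁴/(30EI) = 4721/EI
  δ_0 = 25412/EI
Flexibility coefficient — unit upward force at B: δ_{BB} = L³/(3EI) = 468.3/EI.
The prop prevents deflection at B: R_B = δ_0/δ_{BB} = 25412/468.3 = 54.26 kN.
Vertical equilibrium: R_A = ΣP − R_B = 145.7 − 54.26 = 91.39 kN.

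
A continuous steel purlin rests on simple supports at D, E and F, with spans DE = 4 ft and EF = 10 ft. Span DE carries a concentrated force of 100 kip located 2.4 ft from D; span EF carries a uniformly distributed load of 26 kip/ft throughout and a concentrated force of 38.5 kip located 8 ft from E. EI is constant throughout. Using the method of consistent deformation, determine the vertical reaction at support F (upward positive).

R_F = 132.8 kip

Release continuity at E by inserting a hinge; the redundant is the internal moment M_E. The primary structure is two simply-supported spans DE and EF.
Discontinuity in slope at E on the released structure — sum the simple-span end rotations:
  span DE: point load 100 at a = 2.4: Pab(L + a)/(6LEI) = 102.4/EI
  span EF: UDL 26: wL³/(24EI) = 1083/EI
  span EF: point load 38.5 at a = 8: Pab(L + b)/(6LEI) = 123.2/EI
  relative rotation θ_0 = (102.4 + 1207)/EI = 1309/EI
A unit hogging moment at E produces rotation L₁/(3EI) + L₂/(3EI) = 4.667/EI.
Slope continuity at E: θ_0 = M_E·4.667/EI, so M_E = 1309/4.667 = 280.5 kip·ft (hogging).
Span EF, ΣM about F: R_E^{EF}·10 = 1377 + 280.5, so R_E^{EF} = 165.7 kip and R_F = 298.5 − 165.7 = 132.8 kip.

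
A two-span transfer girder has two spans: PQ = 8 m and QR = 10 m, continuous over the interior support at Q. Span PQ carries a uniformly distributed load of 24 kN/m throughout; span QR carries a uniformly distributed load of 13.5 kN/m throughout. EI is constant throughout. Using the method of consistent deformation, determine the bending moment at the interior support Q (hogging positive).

M_Q = 179.1 kN·m

Release continuity at Q by inserting a hinge; the redundant is the internal moment M_Q. The primary structure is two simply-supported spans PQ and QR.
Rotations at Q on the released spans (each span's end-slope, ×1/EI):
  span PQ: UDL 24: wL³/(24EI) = 512/EI
  span QR: UDL 13.5: wL³/(24EI) = 562.5/EI
  relative rotation θ_0 = (512 + 562.5)/EI = 1074/EI
A unit hogging moment at Q produces rotation L₁/(3EI) + L₂/(3EI) = 6/EI.
Compatibility: M_Q·(L₁+L₂)/(3EI) = θ_0, giving M_Q = 179.1 kN·m (hogging).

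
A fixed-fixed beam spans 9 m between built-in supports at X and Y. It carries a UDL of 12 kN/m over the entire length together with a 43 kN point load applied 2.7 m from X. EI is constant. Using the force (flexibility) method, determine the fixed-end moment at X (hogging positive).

Take the two fixed-end moments M_X, M_Y as redundants; the released structure is the simple span XY.
End rotations of the released simple span under the applied load (×1/EI):
  at X: UDL 12: wL³/(24EI) = 364.5/EI
  at Y: UDL 12: wL³/(24EI) = 364.5/EI
  at X: point load 43 at a = 2.7: Pab(L + b)/(6LEI) = 207.2/EI
  at Y: point load 43 at a = 2.7: Pab(L + a)/(6LEI) = 158.5/EI
  θ_X0 = 571.7/EI,  θ_Y0 = 523/EI
Flexibility coefficients: a unit moment at one end gives L/(3EI) there and L/(6EI) at the far end, so f₁₁ = f₂₂ = 3/EI and f₁₂ = f₂₁ = 1.5/EI.
Compatibility — zero rotation at each built-in end:
  3 M_X + 1.5 M_Y = 571.7
  1.5 M_X + 3 M_Y = 523
Solving the pair gives M_X = 137.9 kN·m and M_Y = 105.4 kN·m (hogging).

M_X = 137.9 kN·m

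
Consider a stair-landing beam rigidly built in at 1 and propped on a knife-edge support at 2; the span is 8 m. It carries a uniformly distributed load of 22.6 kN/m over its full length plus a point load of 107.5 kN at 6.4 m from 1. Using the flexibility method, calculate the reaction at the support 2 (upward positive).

R_2 = 143.5 kN

Release the roller at 2. Primary structure: cantilever fixed at 1.
Downward deflection at the released point 2 due to the loads:
  UDL 22.6: wL⁴/(8EI) = 11571/EI
  point load 107.5 at a = 6.4: Pa²(3L − a)/(6EI) = 12916/EI
  δ_0 = 24487/EI
Tip deflection under a unit load at 2: L³/(3EI) = 170.7/EI.
The prop prevents deflection at 2: R_2 = δ_0/δ_{22} = 24487/170.7 = 143.5 kN.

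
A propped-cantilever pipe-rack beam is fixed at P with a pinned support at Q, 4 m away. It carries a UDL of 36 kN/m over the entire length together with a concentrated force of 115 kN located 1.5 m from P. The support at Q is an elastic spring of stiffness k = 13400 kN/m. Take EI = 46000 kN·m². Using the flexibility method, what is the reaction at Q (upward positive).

R_Q = 64.8 kN

Release the roller at Q. Primary structure: cantilever fixed at P.
Primary-structure tip deflection at Q by superposition:
  UDL 36: wL⁴/(8EI) = 1152/EI
  point load 115 at a = 1.5: Pa²(3L − a)/(6EI) = 452.8/EI
  δ_0 = 1605/EI
Flexibility coefficient — unit upward force at Q: δ_{QQ} = L³/(3EI) = 21.33/EI.
With EI = 46000 kN·m²: δ_0 = 0.034887 m and δ_{QQ} = 0.000464 m/kN.
Compatibility — the spring shortens by R_Q/k under the reaction it provides: δ_0 − R_Q·δ_{QQ} = R_Q/k. With 1/k = 0.000075 m/kN, R_Q = δ_0 / (δ_{QQ} + 1/k) = 0.034887 / (0.000464 + 0.000075) = 64.8 kN.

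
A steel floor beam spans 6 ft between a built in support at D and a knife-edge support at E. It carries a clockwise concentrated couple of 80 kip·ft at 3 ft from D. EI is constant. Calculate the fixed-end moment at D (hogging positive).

M_D = -10 kip·ft

Choose R_E as the redundant. The primary structure is the cantilever fixed at D.
Deflection at E on the released cantilever, summing each load's contribution:
  clockwise couple 80 at a = 3: M₀a(2L − a)/(2EI) = 1080/EI
Flexibility coefficient — unit upward force at E: δ_{EE} = L³/(3EI) = 72/EI.
Compatibility at E: δ_0 − R_E·δ_{EE} = 0, so R_E = 1080/72 = 15 kip.
Moment equilibrium about D: M_D = Σ(load moments about D) − R_E·L = 80 − 15×6 = -10 kip·ft.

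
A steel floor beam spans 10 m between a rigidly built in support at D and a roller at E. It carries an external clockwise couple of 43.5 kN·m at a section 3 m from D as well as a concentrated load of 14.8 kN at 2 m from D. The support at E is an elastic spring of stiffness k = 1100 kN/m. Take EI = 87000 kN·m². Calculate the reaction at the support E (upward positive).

R_E = 3.359 kN

Choose R_E as the redundant. The primary structure is the cantilever fixed at D.
Primary-structure tip deflection at E by superposition:
  clockwise couple 43.5 at a = 3: M₀a(2L − a)/(2EI) = 1109/EI
  point load 14.8 at a = 2: Pa²(3L − a)/(6EI) = 276.3/EI
  δ_0 = 1386/EI
Flexibility coefficient — unit upward force at E: δ_{EE} = L³/(3EI) = 333.3/EI.
With EI = 87000 kN·m²: δ_0 = 0.015925 m and δ_{EE} = 0.003831 m/kN.
Compatibility — the spring shortens by R_E/k under the reaction it provides: δ_0 − R_E·δ_{EE} = R_E/k. With 1/k = 0.000909 m/kN, R_E = δ_0 / (δ_{EE} + 1/k) = 0.015925 / (0.003831 + 0.000909) = 3.359 kN.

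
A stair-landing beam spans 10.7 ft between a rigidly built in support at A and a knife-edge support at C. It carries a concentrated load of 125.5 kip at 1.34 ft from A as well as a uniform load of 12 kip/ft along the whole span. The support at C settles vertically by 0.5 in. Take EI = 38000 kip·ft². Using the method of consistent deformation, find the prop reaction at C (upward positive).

Take the reaction at C as the redundant and release it; the primary structure is a cantilever fixed at A.
Deflection at C on the released cantilever, summing each load's contribution:
  point load 125.5 at a = 1.34: Pa²(3L − a)/(6EI) = 1155/EI
  UDL 12: wL⁴/(8EI) = 19662/EI
  δ_0 = 20817/EI
Flexibility coefficient — unit upward force at C: δ_{CC} = L³/(3EI) = 408.3/EI.
With EI = 38000 kip·ft²: δ_0 = 0.54782 ft and δ_{CC} = 0.010746 ft/kip.
Compatibility — the beam at C must follow the support down by 0.04167 ft: δ_0 − R_C·δ_{CC} = 0.04167, so R_C = (0.54782 − 0.04167)/0.010746 = 47.1 kip.

R_C = 47.1 kip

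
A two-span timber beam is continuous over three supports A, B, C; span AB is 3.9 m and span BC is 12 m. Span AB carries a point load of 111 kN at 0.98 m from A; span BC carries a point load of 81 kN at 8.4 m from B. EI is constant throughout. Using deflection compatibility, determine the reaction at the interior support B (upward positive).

R_B = 90.46 kN

Take M_B as the redundant. Released structure: two simple spans AB and BC with a hinge at B.
End slopes at the hinge B, treating each span as simply supported:
  span AB: point load 111 at a = 0.98: Pab(L + a)/(6LEI) = 66.24/EI
  span BC: point load 81 at a = 8.4: Pab(L + b)/(6LEI) = 530.7/EI
  relative rotation θ_0 = (66.24 + 530.7)/EI = 597/EI
A unit hogging moment at B produces rotation L₁/(3EI) + L₂/(3EI) = 5.3/EI.
Compatibility: M_B·(L₁+L₂)/(3EI) = θ_0, giving M_B = 112.6 kN·m (hogging).
Span AB, ΣM about A with M_B applied at B: R_B^{AB}·3.9 = 108.8 + 112.6, so R_B^{AB} = 56.77 kN and R_A = 111 − 56.77 = 54.23 kN.
Span BC, ΣM about C: R_B^{BC}·12 = 291.6 + 112.6, so R_B^{BC} = 33.69 kN and R_C = 81 − 33.69 = 47.31 kN.
R_B = 56.77 + 33.69 = 90.46 kN.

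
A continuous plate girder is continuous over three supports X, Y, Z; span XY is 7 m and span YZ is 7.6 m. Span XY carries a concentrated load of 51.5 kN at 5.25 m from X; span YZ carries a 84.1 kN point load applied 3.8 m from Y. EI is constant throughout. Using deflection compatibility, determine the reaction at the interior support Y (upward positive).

R_Y = 105.6 kN

Release continuity at Y by inserting a hinge; the redundant is the internal moment M_Y. The primary structure is two simply-supported spans XY and YZ.
End slopes at the hinge Y, treating each span as simply supported:
  span XY: point load 51.5 at a = 5.25: Pab(L + a)/(6LEI) = 138/EI
  span YZ: point load 84.1 at a = 3.8: Pab(L + b)/(6LEI) = 303.6/EI
  relative rotation θ_0 = (138 + 303.6)/EI = 441.6/EI
A unit hogging moment at Y produces rotation L₁/(3EI) + L₂/(3EI) = 4.867/EI.
Slope continuity at Y: θ_0 = M_Y·4.867/EI, so M_Y = 441.6/4.867 = 90.74 kN·m (hogging).
Span XY, ΣM about X with M_Y applied at Y: R_Y^{XY}·7 = 270.4 + 90.74, so R_Y^{XY} = 51.59 kN and R_X = 51.5 − 51.59 = -0.08796 kN.
Span YZ, ΣM about Z: R_Y^{YZ}·7.6 = 319.6 + 90.74, so R_Y^{YZ} = 53.99 kN and R_Z = 84.1 − 53.99 = 30.11 kN.
R_Y = 51.59 + 53.99 = 105.6 kN.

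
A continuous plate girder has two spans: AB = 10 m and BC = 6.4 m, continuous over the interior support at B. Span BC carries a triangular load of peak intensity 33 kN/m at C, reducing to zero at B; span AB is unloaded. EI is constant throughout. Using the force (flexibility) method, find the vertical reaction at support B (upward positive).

Take M_B as the redundant. Released structure: two simple spans AB and BC with a hinge at B.
End slopes at the hinge B, treating each span as simply supported:
  span BC: triangular load, peak 33: 7w₀L³/(360EI) = 168.2/EI
  relative rotation θ_0 = (0 + 168.2)/EI = 168.2/EI
A unit hogging moment at B produces rotation L₁/(3EI) + L₂/(3EI) = 5.467/EI.
Slope continuity at B: θ_0 = M_B·5.467/EI, so M_B = 168.2/5.467 = 30.77 kN·m (hogging).
Span AB, ΣM about A with M_B applied at B: R_B^{AB}·10 = 0 + 30.77, so R_B^{AB} = 3.077 kN and R_A = 0 − 3.077 = -3.077 kN.
Span BC, ΣM about C: R_B^{BC}·6.4 = 225.3 + 30.77, so R_B^{BC} = 40.01 kN and R_C = 105.6 − 40.01 = 65.59 kN.
R_B = 3.077 + 40.01 = 43.08 kN.

R_B = 43.08 kN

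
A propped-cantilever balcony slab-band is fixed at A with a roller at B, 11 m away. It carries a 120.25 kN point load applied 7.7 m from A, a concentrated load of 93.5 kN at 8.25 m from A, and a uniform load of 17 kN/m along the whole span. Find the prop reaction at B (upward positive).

R_B = 197.1 kN

Remove the prop at B; the released (primary) structure is a cantilever built in at A.
Deflection at B on the released cantilever, summing each load's contribution:
  point load 120.25 at a = 7.7: Pa²(3L − a)/(6EI) = 30063/EI
  point load 93.5 at a = 8.25: Pa²(3L − a)/(6EI) = 26251/EI
  UDL 17: wL⁴/(8EI) = 31112/EI
  δ_0 = 87426/EI
Flexibility coefficient — unit upward force at B: δ_{BB} = L³/(3EI) = 443.7/EI.
The prop prevents deflection at B: R_B = δ_0/δ_{BB} = 87426/443.7 = 197.1 kN.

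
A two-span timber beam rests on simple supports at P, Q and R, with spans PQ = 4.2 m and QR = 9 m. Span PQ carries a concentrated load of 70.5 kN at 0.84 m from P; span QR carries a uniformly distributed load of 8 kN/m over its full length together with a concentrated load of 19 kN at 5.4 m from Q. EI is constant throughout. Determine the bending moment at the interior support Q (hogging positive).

M_Q = 83.86 kN·m

Release continuity at Q by inserting a hinge; the redundant is the internal moment M_Q. The primary structure is two simply-supported spans PQ and QR.
Rotations at Q on the released spans (each span's end-slope, ×1/EI):
  span PQ: point load 70.5 at a = 0.84: Pab(L + a)/(6LEI) = 39.8/EI
  span QR: UDL 8: wL³/(24EI) = 243/EI
  span QR: point load 19 at a = 5.4: Pab(L + b)/(6LEI) = 86.18/EI
  relative rotation θ_0 = (39.8 + 329.2)/EI = 369/EI
A unit hogging moment at Q produces rotation L₁/(3EI) + L₂/(3EI) = 4.4/EI.
Compatibility: M_Q·(L₁+L₂)/(3EI) = θ_0, giving M_Q = 83.86 kN·m (hogging).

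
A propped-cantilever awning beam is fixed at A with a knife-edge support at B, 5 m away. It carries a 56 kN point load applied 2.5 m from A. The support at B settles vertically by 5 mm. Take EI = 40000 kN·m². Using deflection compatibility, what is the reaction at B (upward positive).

Take the reaction at B as the redundant and release it; the primary structure is a cantilever fixed at A.
Downward deflection at the released point B due to the loads:
  point load 56 at a = 2.5: Pa²(3L − a)/(6EI) = 729.2/EI
Flexibility coefficient — unit upward force at B: δ_{BB} = L³/(3EI) = 41.67/EI.
With EI = 40000 kN·m²: δ_0 = 0.018229 m and δ_{BB} = 0.001042 m/kN.
Compatibility — the beam at B must follow the support down by 0.005 m: δ_0 − R_B·δ_{BB} = 0.005, so R_B = (0.018229 − 0.005)/0.001042 = 12.7 kN.

R_B = 12.7 kN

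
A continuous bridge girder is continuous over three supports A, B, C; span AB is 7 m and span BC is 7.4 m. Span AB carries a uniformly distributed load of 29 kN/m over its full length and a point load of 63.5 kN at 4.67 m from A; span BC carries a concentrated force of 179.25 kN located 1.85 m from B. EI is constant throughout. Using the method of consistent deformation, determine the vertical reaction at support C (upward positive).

Release continuity at B by inserting a hinge; the redundant is the internal moment M_B. The primary structure is two simply-supported spans AB and BC.
End slopes at the hinge B, treating each span as simply supported:
  span AB: UDL 29: wL³/(24EI) = 414.5/EI
  span AB: point load 63.5 at a = 4.67: Pab(L + a)/(6LEI) = 192/EI
  span BC: point load 179.25 at a = 1.85: Pab(L + b)/(6LEI) = 536.8/EI
  relative rotation θ_0 = (606.4 + 536.8)/EI = 1143/EI
A unit hogging moment at B produces rotation L₁/(3EI) + L₂/(3EI) = 4.8/EI.
Slope continuity at B: θ_0 = M_B·4.8/EI, so M_B = 1143/4.8 = 238.2 kN·m (hogging).
Span BC, ΣM about C: R_B^{BC}·7.4 = 994.8 + 238.2, so R_B^{BC} = 166.6 kN and R_C = 179.2 − 166.6 = 12.63 kN.

R_C = 12.63 kN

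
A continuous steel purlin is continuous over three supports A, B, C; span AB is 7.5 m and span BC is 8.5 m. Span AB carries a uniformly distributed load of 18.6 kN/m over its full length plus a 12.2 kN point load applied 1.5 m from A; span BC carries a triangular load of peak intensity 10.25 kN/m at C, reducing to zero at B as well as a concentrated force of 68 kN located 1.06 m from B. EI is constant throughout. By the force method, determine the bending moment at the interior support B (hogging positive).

M_B = 119.8 kN·m

Take M_B as the redundant. Released structure: two simple spans AB and BC with a hinge at B.
Discontinuity in slope at B on the released structure — sum the simple-span end rotations:
  span AB: UDL 18.6: wL³/(24EI) = 327/EI
  span AB: point load 12.2 at a = 1.5: Pab(L + a)/(6LEI) = 21.96/EI
  span BC: triangular load, peak 10.25: 7w₀L³/(360EI) = 122.4/EI
  span BC: point load 68 at a = 1.06: Pab(L + b)/(6LEI) = 167.6/EI
  relative rotation θ_0 = (348.9 + 290)/EI = 638.9/EI
A unit hogging moment at B produces rotation L₁/(3EI) + L₂/(3EI) = 5.333/EI.
Slope continuity at B: θ_0 = M_B·5.333/EI, so M_B = 638.9/5.333 = 119.8 kN·m (hogging).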